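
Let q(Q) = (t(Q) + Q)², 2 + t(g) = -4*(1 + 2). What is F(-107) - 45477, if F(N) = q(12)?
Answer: -45473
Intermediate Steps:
t(g) = -14 (t(g) = -2 - 4*(1 + 2) = -2 - 4*3 = -2 - 12 = -14)
q(Q) = (-14 + Q)²
F(N) = 4 (F(N) = (-14 + 12)² = (-2)² = 4)
F(-107) - 45477 = 4 - 45477 = -45473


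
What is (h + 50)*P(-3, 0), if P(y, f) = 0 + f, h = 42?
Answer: 0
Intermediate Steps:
P(y, f) = f
(h + 50)*P(-3, 0) = (42 + 50)*0 = 92*0 = 0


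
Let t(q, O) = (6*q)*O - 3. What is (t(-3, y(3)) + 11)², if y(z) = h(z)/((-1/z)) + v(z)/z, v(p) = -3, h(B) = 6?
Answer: 122500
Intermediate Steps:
y(z) = -6*z - 3/z (y(z) = 6/((-1/z)) - 3/z = 6*(-z) - 3/z = -6*z - 3/z)
t(q, O) = -3 + 6*O*q (t(q, O) = 6*O*q - 3 = -3 + 6*O*q)
(t(-3, y(3)) + 11)² = ((-3 + 6*(-6*3 - 3/3)*(-3)) + 11)² = ((-3 + 6*(-18 - 3*⅓)*(-3)) + 11)² = ((-3 + 6*(-18 - 1)*(-3)) + 11)² = ((-3 + 6*(-19)*(-3)) + 11)² = ((-3 + 342) + 11)² = (339 + 11)² = 350² = 122500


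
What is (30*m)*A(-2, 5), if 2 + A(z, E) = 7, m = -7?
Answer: -1050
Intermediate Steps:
A(z, E) = 5 (A(z, E) = -2 + 7 = 5)
(30*m)*A(-2, 5) = (30*(-7))*5 = -210*5 = -1050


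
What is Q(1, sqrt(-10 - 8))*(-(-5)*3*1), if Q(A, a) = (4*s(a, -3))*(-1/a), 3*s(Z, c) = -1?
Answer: -10*I*sqrt(2)/3 ≈ -4.714*I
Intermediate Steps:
s(Z, c) = -1/3 (s(Z, c) = (1/3)*(-1) = -1/3)
Q(A, a) = 4/(3*a) (Q(A, a) = (4*(-1/3))*(-1/a) = -(-4)/(3*a) = 4/(3*a))
Q(1, sqrt(-10 - 8))*(-(-5)*3*1) = (4/(3*(sqrt(-10 - 8))))*(-(-5)*3*1) = (4/(3*(sqrt(-18))))*(-5*(-3)*1) = (4/(3*((3*I*sqrt(2)))))*(15*1) = (4*(-I*sqrt(2)/6)/3)*15 = -2*I*sqrt(2)/9*15 = -10*I*sqrt(2)/3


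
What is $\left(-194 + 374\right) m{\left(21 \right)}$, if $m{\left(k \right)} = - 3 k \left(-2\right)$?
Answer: $22680$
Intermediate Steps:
$m{\left(k \right)} = 6 k$
$\left(-194 + 374\right) m{\left(21 \right)} = \left(-194 + 374\right) 6 \cdot 21 = 180 \cdot 126 = 22680$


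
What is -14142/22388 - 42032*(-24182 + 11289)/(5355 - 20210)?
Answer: -6066341579449/166286870 ≈ -36481.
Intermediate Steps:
-14142/22388 - 42032*(-24182 + 11289)/(5355 - 20210) = -14142*1/22388 - 42032/((-14855/(-12893))) = -7071/11194 - 42032/((-14855*(-1/12893))) = -7071/11194 - 42032/14855/12893 = -7071/11194 - 42032*12893/14855 = -7071/11194 - 541918576/14855 = -6066341579449/166286870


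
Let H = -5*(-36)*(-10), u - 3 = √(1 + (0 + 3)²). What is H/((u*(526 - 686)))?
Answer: -135/4 + 45*√10/4 ≈ 1.8256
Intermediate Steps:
u = 3 + √10 (u = 3 + √(1 + (0 + 3)²) = 3 + √(1 + 3²) = 3 + √(1 + 9) = 3 + √10 ≈ 6.1623)
H = -1800 (H = 180*(-10) = -1800)
H/((u*(526 - 686))) = -1800*1/((3 + √10)*(526 - 686)) = -1800*(-1/(160*(3 + √10))) = -1800/(-480 - 160*√10)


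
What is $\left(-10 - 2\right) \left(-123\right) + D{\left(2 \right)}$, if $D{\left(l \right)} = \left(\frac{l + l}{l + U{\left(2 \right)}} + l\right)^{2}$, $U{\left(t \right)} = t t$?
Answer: $\frac{13348}{9} \approx 1483.1$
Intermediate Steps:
$U{\left(t \right)} = t^{2}$
$D{\left(l \right)} = \left(l + \frac{2 l}{4 + l}\right)^{2}$ ($D{\left(l \right)} = \left(\frac{l + l}{l + 2^{2}} + l\right)^{2} = \left(\frac{2 l}{l + 4} + l\right)^{2} = \left(\frac{2 l}{4 + l} + l\right)^{2} = \left(l + \frac{2 l}{4 + l}\right)^{2}$)
$\left(-10 - 2\right) \left(-123\right) + D{\left(2 \right)} = \left(-10 - 2\right) \left(-123\right) + \frac{2^{2} \left(6 + 2\right)^{2}}{\left(4 + 2\right)^{2}} = \left(-10 - 2\right) \left(-123\right) + \frac{4 \cdot 8^{2}}{36} = \left(-12\right) \left(-123\right) + 4 \cdot \frac{1}{36} \cdot 64 = 1476 + \frac{64}{9} = \frac{13348}{9}$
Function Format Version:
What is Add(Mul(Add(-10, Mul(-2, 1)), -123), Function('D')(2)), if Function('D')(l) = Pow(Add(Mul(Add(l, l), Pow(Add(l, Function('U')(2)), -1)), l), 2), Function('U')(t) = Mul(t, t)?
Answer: Rational(13348, 9) ≈ 1483.1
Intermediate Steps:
Function('U')(t) = Pow(t, 2)
Function('D')(l) = Pow(Add(l, Mul(2, l, Pow(Add(4, l), -1))), 2) (Function('D')(l) = Pow(Add(Mul(Add(l, l), Pow(Add(l, Pow(2, 2)), -1)), l), 2) = Pow(Add(Mul(Mul(2, l), Pow(Add(l, 4), -1)), l), 2) = Pow(Add(Mul(Mul(2, l), Pow(Add(4, l), -1)), l), 2) = Pow(Add(Mul(2, l, Pow(Add(4, l), -1)), l), 2) = Pow(Add(l, Mul(2, l, Pow(Add(4, l), -1))), 2))
Add(Mul(Add(-10, Mul(-2, 1)), -123), Function('D')(2)) = Add(Mul(Add(-10, Mul(-2, 1)), -123), Mul(Pow(2, 2), Pow(Add(4, 2), -2), Pow(Add(6, 2), 2))) = Add(Mul(Add(-10, -2), -123), Mul(4, Pow(6, -2), Pow(8, 2))) = Add(Mul(-12, -123), Mul(4, Rational(1, 36), 64)) = Add(1476, Rational(64, 9)) = Rational(13348, 9)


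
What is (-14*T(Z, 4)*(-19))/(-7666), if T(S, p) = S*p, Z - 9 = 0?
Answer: -4788/3833 ≈ -1.2492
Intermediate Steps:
Z = 9 (Z = 9 + 0 = 9)
(-14*T(Z, 4)*(-19))/(-7666) = (-126*4*(-19))/(-7666) = (-14*36*(-19))*(-1/7666) = -504*(-19)*(-1/7666) = 9576*(-1/7666) = -4788/3833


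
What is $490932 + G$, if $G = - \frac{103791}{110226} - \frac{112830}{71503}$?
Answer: $\frac{1289751877477481}{2627163226} \approx 4.9093 \cdot 10^{5}$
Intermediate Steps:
$G = - \frac{6619389151}{2627163226}$ ($G = \left(-103791\right) \frac{1}{110226} - \frac{112830}{71503} = - \frac{34597}{36742} - \frac{112830}{71503} = - \frac{6619389151}{2627163226} \approx -2.5196$)
$490932 + G = 490932 - \frac{6619389151}{2627163226} = \frac{1289751877477481}{2627163226}$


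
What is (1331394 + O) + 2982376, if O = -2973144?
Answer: 1340626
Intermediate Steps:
(1331394 + O) + 2982376 = (1331394 - 2973144) + 2982376 = -1641750 + 2982376 = 1340626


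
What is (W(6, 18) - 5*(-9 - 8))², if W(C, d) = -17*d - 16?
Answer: 56169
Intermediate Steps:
W(C, d) = -16 - 17*d
(W(6, 18) - 5*(-9 - 8))² = ((-16 - 17*18) - 5*(-9 - 8))² = ((-16 - 306) - 5*(-17))² = (-322 + 85)² = (-237)² = 56169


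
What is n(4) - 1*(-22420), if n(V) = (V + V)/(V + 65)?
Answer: 1546988/69 ≈ 22420.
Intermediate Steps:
n(V) = 2*V/(65 + V) (n(V) = (2*V)/(65 + V) = 2*V/(65 + V))
n(4) - 1*(-22420) = 2*4/(65 + 4) - 1*(-22420) = 2*4/69 + 22420 = 2*4*(1/69) + 22420 = 8/69 + 22420 = 1546988/69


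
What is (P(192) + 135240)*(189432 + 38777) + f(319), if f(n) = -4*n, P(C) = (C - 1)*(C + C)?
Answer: 47600744780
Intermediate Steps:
P(C) = 2*C*(-1 + C) (P(C) = (-1 + C)*(2*C) = 2*C*(-1 + C))
(P(192) + 135240)*(189432 + 38777) + f(319) = (2*192*(-1 + 192) + 135240)*(189432 + 38777) - 4*319 = (2*192*191 + 135240)*228209 - 1276 = (73344 + 135240)*228209 - 1276 = 208584*228209 - 1276 = 47600746056 - 1276 = 47600744780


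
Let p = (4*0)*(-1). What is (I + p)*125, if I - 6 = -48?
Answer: -5250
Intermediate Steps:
p = 0 (p = 0*(-1) = 0)
I = -42 (I = 6 - 48 = -42)
(I + p)*125 = (-42 + 0)*125 = -42*125 = -5250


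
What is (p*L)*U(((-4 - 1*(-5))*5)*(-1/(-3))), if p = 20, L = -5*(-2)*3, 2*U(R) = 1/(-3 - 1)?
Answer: -75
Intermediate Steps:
U(R) = -⅛ (U(R) = 1/(2*(-3 - 1)) = (½)/(-4) = (½)*(-¼) = -⅛)
L = 30 (L = 10*3 = 30)
(p*L)*U(((-4 - 1*(-5))*5)*(-1/(-3))) = (20*30)*(-⅛) = 600*(-⅛) = -75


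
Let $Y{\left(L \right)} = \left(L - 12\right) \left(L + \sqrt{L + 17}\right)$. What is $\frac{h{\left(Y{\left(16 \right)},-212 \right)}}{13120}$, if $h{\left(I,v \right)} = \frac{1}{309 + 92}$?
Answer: $\frac{1}{5261120} \approx 1.9007 \cdot 10^{-7}$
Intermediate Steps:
$Y{\left(L \right)} = \left(-12 + L\right) \left(L + \sqrt{17 + L}\right)$
$h{\left(I,v \right)} = \frac{1}{401}$
$\frac{h{\left(Y{\left(16 \right)},-212 \right)}}{13120} = \frac{1}{401 \cdot 13120} = \frac{1}{401} \cdot \frac{1}{13120} = \frac{1}{5261120}$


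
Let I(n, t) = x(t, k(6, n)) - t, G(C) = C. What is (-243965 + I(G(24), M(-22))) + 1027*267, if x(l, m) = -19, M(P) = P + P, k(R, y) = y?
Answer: 30269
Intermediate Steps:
M(P) = 2*P
I(n, t) = -19 - t
(-243965 + I(G(24), M(-22))) + 1027*267 = (-243965 + (-19 - 2*(-22))) + 1027*267 = (-243965 + (-19 - 1*(-44))) + 274209 = (-243965 + (-19 + 44)) + 274209 = (-243965 + 25) + 274209 = -243940 + 274209 = 30269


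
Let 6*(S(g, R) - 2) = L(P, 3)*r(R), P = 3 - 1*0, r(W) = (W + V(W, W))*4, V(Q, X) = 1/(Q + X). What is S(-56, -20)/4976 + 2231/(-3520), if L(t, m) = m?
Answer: -175553/273680 ≈ -0.64145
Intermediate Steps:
r(W) = 2/W + 4*W (r(W) = (W + 1/(W + W))*4 = (W + 1/(2*W))*4 = 2/W + 4*W)
P = 3 (P = 3 + 0 = 3)
S(g, R) = 2 + 1/R + 2*R (S(g, R) = 2 + (3*(2/R + 4*R))/6 = 2 + (6/R + 12*R)/6 = 2 + (1/R + 2*R) = 2 + 1/R + 2*R)
S(-56, -20)/4976 + 2231/(-3520) = (2 + 1/(-20) + 2*(-20))/4976 + 2231/(-3520) = (2 - 1/20 - 40)*(1/4976) + 2231*(-1/3520) = -761/20*1/4976 - 2231/3520 = -761/99520 - 2231/3520 = -175553/273680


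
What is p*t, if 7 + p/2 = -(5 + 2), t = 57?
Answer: -1596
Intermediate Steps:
p = -28 (p = -14 + 2*(-(5 + 2)) = -14 + 2*(-1*7) = -14 + 2*(-7) = -14 - 14 = -28)
p*t = -28*57 = -1596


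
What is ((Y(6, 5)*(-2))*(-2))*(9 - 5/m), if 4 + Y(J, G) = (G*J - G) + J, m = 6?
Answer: 882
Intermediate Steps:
Y(J, G) = -4 + J - G + G*J (Y(J, G) = -4 + ((G*J - G) + J) = -4 + ((-G + G*J) + J) = -4 + (J - G + G*J) = -4 + J - G + G*J)
((Y(6, 5)*(-2))*(-2))*(9 - 5/m) = (((-4 + 6 - 1*5 + 5*6)*(-2))*(-2))*(9 - 5/6) = (((-4 + 6 - 5 + 30)*(-2))*(-2))*(9 - 5/6) = ((27*(-2))*(-2))*(9 - 1*⅚) = (-54*(-2))*(9 - ⅚) = 108*(49/6) = 882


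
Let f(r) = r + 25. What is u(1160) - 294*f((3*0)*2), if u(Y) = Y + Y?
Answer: -5030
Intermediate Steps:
f(r) = 25 + r
u(Y) = 2*Y
u(1160) - 294*f((3*0)*2) = 2*1160 - 294*(25 + (3*0)*2) = 2320 - 294*(25 + 0*2) = 2320 - 294*(25 + 0) = 2320 - 294*25 = 2320 - 1*7350 = 2320 - 7350 = -5030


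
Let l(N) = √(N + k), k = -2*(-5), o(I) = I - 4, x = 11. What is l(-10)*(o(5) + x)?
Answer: 0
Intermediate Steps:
o(I) = -4 + I
k = 10
l(N) = √(10 + N) (l(N) = √(N + 10) = √(10 + N))
l(-10)*(o(5) + x) = √(10 - 10)*((-4 + 5) + 11) = √0*(1 + 11) = 0*12 = 0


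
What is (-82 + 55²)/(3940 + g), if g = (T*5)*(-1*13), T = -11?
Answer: 2943/4655 ≈ 0.63222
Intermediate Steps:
g = 715 (g = (-11*5)*(-1*13) = -55*(-13) = 715)
(-82 + 55²)/(3940 + g) = (-82 + 55²)/(3940 + 715) = (-82 + 3025)/4655 = 2943*(1/4655) = 2943/4655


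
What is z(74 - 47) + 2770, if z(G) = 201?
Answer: 2971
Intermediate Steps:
z(74 - 47) + 2770 = 201 + 2770 = 2971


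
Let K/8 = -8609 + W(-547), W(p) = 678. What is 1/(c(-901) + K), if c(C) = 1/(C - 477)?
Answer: -1378/87431345 ≈ -1.5761e-5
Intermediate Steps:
c(C) = 1/(-477 + C)
K = -63448 (K = 8*(-8609 + 678) = 8*(-7931) = -63448)
1/(c(-901) + K) = 1/(1/(-477 - 901) - 63448) = 1/(1/(-1378) - 63448) = 1/(-1/1378 - 63448) = 1/(-87431345/1378) = -1378/87431345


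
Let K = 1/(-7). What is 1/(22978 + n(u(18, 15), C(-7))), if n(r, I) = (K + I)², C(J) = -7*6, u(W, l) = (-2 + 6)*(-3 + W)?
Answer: 49/1212947 ≈ 4.0397e-5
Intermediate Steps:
u(W, l) = -12 + 4*W (u(W, l) = 4*(-3 + W) = -12 + 4*W)
K = -⅐ ≈ -0.14286
C(J) = -42
n(r, I) = (-⅐ + I)²
1/(22978 + n(u(18, 15), C(-7))) = 1/(22978 + (-1 + 7*(-42))²/49) = 1/(22978 + (-1 - 294)²/49) = 1/(22978 + (1/49)*(-295)²) = 1/(22978 + (1/49)*87025) = 1/(22978 + 87025/49) = 1/(1212947/49) = 49/1212947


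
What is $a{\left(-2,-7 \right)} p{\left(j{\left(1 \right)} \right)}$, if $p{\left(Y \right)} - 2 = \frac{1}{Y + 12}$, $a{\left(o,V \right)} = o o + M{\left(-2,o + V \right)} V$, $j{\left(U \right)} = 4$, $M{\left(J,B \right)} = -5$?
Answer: $\frac{1287}{16} \approx 80.438$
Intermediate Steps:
$a{\left(o,V \right)} = o^{2} - 5 V$ ($a{\left(o,V \right)} = o o - 5 V = o^{2} - 5 V$)
$p{\left(Y \right)} = 2 + \frac{1}{12 + Y}$ ($p{\left(Y \right)} = 2 + \frac{1}{Y + 12} = 2 + \frac{1}{12 + Y}$)
$a{\left(-2,-7 \right)} p{\left(j{\left(1 \right)} \right)} = \left(\left(-2\right)^{2} - -35\right) \frac{25 + 2 \cdot 4}{12 + 4} = \left(4 + 35\right) \frac{25 + 8}{16} = 39 \cdot \frac{1}{16} \cdot 33 = 39 \cdot \frac{33}{16} = \frac{1287}{16}$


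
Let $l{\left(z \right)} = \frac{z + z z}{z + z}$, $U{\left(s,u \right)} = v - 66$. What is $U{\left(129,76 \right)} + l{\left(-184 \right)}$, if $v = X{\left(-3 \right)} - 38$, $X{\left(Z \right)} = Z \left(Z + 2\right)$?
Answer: $- \frac{385}{2} \approx -192.5$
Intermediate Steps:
$X{\left(Z \right)} = Z \left(2 + Z\right)$
$v = -35$ ($v = - 3 \left(2 - 3\right) - 38 = \left(-3\right) \left(-1\right) - 38 = 3 - 38 = -35$)
$U{\left(s,u \right)} = -101$ ($U{\left(s,u \right)} = -35 - 66 = -101$)
$l{\left(z \right)} = \frac{z + z^{2}}{2 z}$
$U{\left(129,76 \right)} + l{\left(-184 \right)} = -101 + \left(\frac{1}{2} + \frac{1}{2} \left(-184\right)\right) = -101 + \left(\frac{1}{2} - 92\right) = -101 - \frac{183}{2} = - \frac{385}{2}$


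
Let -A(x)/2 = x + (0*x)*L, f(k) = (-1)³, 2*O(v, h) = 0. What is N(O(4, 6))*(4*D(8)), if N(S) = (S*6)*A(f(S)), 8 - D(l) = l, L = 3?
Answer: 0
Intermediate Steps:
O(v, h) = 0 (O(v, h) = (½)*0 = 0)
D(l) = 8 - l
f(k) = -1
A(x) = -2*x (A(x) = -2*(x + (0*x)*3) = -2*(x + 0*3) = -2*(x + 0) = -2*x)
N(S) = 12*S (N(S) = (S*6)*(-2*(-1)) = (6*S)*2 = 12*S)
N(O(4, 6))*(4*D(8)) = (12*0)*(4*(8 - 1*8)) = 0*(4*(8 - 8)) = 0*(4*0) = 0*0 = 0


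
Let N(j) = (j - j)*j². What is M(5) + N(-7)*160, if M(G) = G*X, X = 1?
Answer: 5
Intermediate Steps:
N(j) = 0 (N(j) = 0*j² = 0)
M(G) = G (M(G) = G*1 = G)
M(5) + N(-7)*160 = 5 + 0*160 = 5 + 0 = 5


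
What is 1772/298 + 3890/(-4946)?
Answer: 1901273/368477 ≈ 5.1598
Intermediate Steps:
1772/298 + 3890/(-4946) = 1772*(1/298) + 3890*(-1/4946) = 886/149 - 1945/2473 = 1901273/368477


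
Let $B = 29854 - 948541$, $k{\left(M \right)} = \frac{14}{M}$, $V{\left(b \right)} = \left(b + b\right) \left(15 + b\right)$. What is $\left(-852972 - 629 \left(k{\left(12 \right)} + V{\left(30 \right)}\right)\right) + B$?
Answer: $- \frac{20824157}{6} \approx -3.4707 \cdot 10^{6}$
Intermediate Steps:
$V{\left(b \right)} = 2 b \left(15 + b\right)$
$B = -918687$
$\left(-852972 - 629 \left(k{\left(12 \right)} + V{\left(30 \right)}\right)\right) + B = \left(-852972 - 629 \left(\frac{14}{12} + 2 \cdot 30 \left(15 + 30\right)\right)\right) - 918687 = \left(-852972 - 629 \left(14 \cdot \frac{1}{12} + 2 \cdot 30 \cdot 45\right)\right) - 918687 = \left(-852972 - 629 \left(\frac{7}{6} + 2700\right)\right) - 918687 = \left(-852972 - \frac{10194203}{6}\right) - 918687 = - \frac{15312035}{6} - 918687 = - \frac{20824157}{6}$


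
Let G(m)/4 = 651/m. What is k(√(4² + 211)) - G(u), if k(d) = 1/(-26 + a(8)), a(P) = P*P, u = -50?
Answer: 49501/950 ≈ 52.106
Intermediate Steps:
a(P) = P²
k(d) = 1/38 (k(d) = 1/(-26 + 8²) = 1/(-26 + 64) = 1/38)
G(m) = 2604/m (G(m) = 4*(651/m) = 2604/m)
k(√(4² + 211)) - G(u) = 1/38 - 2604/(-50) = 1/38 - 2604*(-1)/50 = 1/38 - 1*(-1302/25) = 1/38 + 1302/25 = 49501/950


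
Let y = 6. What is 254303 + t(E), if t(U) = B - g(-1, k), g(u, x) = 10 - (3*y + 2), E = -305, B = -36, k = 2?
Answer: 254277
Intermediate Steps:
g(u, x) = -10 (g(u, x) = 10 - (3*6 + 2) = 10 - (18 + 2) = 10 - 1*20 = 10 - 20 = -10)
t(U) = -26 (t(U) = -36 - 1*(-10) = -36 + 10 = -26)
254303 + t(E) = 254303 - 26 = 254277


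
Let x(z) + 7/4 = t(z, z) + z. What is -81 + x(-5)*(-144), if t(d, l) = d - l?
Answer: 891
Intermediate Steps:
x(z) = -7/4 + z (x(z) = -7/4 + ((z - z) + z) = -7/4 + (0 + z) = -7/4 + z)
-81 + x(-5)*(-144) = -81 + (-7/4 - 5)*(-144) = -81 - 27/4*(-144) = -81 + 972 = 891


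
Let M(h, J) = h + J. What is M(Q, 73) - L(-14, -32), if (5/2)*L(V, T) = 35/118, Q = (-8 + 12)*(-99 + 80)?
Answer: -184/59 ≈ -3.1186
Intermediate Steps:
Q = -76 (Q = 4*(-19) = -76)
L(V, T) = 7/59 (L(V, T) = 2*(35/118)/5 = 2*(35*(1/118))/5 = (⅖)*(35/118) = 7/59)
M(h, J) = J + h
M(Q, 73) - L(-14, -32) = (73 - 76) - 1*7/59 = -3 - 7/59 = -184/59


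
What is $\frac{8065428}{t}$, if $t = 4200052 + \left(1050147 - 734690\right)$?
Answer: $\frac{8065428}{4515509} \approx 1.7862$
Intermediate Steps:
$t = 4515509$ ($t = 4200052 + 315457 = 4515509$)
$\frac{8065428}{t} = \frac{8065428}{4515509}$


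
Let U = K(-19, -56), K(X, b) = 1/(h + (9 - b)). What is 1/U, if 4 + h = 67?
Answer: 128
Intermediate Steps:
h = 63 (h = -4 + 67 = 63)
K(X, b) = 1/(72 - b) (K(X, b) = 1/(63 + (9 - b)) = 1/(72 - b))
U = 1/128 (U = 1/(72 - 1*(-56)) = 1/(72 + 56) = 1/128 ≈ 0.0078125)
1/U = 1/(1/128) = 128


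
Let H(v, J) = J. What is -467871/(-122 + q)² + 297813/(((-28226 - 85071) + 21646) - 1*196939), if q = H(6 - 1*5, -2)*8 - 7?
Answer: -28256882043/1213520950 ≈ -23.285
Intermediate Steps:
q = -23 (q = -2*8 - 7 = -16 - 7 = -23)
-467871/(-122 + q)² + 297813/(((-28226 - 85071) + 21646) - 1*196939) = -467871/(-122 - 23)² + 297813/(((-28226 - 85071) + 21646) - 1*196939) = -467871/((-145)²) + 297813/((-113297 + 21646) - 196939) = -467871/21025 + 297813/(-91651 - 196939) = -467871*1/21025 + 297813/(-288590) = -467871/21025 + 297813*(-1/288590) = -467871/21025 - 297813/288590 = -28256882043/1213520950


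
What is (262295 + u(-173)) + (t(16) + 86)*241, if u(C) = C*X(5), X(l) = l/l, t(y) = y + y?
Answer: 290560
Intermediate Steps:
t(y) = 2*y
X(l) = 1
u(C) = C (u(C) = C*1 = C)
(262295 + u(-173)) + (t(16) + 86)*241 = (262295 - 173) + (2*16 + 86)*241 = 262122 + (32 + 86)*241 = 262122 + 118*241 = 262122 + 28438 = 290560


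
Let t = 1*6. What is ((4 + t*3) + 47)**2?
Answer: 4761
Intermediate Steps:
t = 6
((4 + t*3) + 47)**2 = ((4 + 6*3) + 47)**2 = ((4 + 18) + 47)**2 = (22 + 47)**2 = 69**2 = 4761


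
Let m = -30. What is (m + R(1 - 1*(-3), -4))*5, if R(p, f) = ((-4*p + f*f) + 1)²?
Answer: -145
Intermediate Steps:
R(p, f) = (1 + f² - 4*p)² (R(p, f) = ((-4*p + f²) + 1)² = ((f² - 4*p) + 1)² = (1 + f² - 4*p)²)
(m + R(1 - 1*(-3), -4))*5 = (-30 + (1 + (-4)² - 4*(1 - 1*(-3)))²)*5 = (-30 + (1 + 16 - 4*(1 + 3))²)*5 = (-30 + (1 + 16 - 4*4)²)*5 = (-30 + (1 + 16 - 16)²)*5 = (-30 + 1²)*5 = (-30 + 1)*5 = -29*5 = -145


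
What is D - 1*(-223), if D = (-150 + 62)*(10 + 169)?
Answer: -15529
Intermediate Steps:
D = -15752 (D = -88*179 = -15752)
D - 1*(-223) = -15752 - 1*(-223) = -15752 + 223 = -15529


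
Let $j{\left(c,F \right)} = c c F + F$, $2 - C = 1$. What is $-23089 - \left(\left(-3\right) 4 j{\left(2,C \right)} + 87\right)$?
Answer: $-23116$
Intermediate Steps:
$C = 1$ ($C = 2 - 1 = 1$)
$j{\left(c,F \right)} = F + F c^{2}$ ($j{\left(c,F \right)} = c^{2} F + F = F c^{2} + F = F + F c^{2}$)
$-23089 - \left(\left(-3\right) 4 j{\left(2,C \right)} + 87\right) = -23089 - \left(\left(-3\right) 4 \cdot 1 \left(1 + 2^{2}\right) + 87\right) = -23089 - \left(- 12 \cdot 1 \left(1 + 4\right) + 87\right) = -23089 - \left(- 12 \cdot 1 \cdot 5 + 87\right) = -23089 - \left(\left(-12\right) 5 + 87\right) = -23089 - \left(-60 + 87\right) = -23089 - 27 = -23116$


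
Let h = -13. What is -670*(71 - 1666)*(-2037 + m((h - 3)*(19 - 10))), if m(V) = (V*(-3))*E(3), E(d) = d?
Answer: -791869650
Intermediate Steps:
m(V) = -9*V (m(V) = (V*(-3))*3 = -3*V*3 = -9*V)
-670*(71 - 1666)*(-2037 + m((h - 3)*(19 - 10))) = -670*(71 - 1666)*(-2037 - 9*(-13 - 3)*(19 - 10)) = -(-1068650)*(-2037 - (-144)*9) = -(-1068650)*(-2037 - 9*(-144)) = -(-1068650)*(-2037 + 1296) = -(-1068650)*(-741) = -670*1181895 = -791869650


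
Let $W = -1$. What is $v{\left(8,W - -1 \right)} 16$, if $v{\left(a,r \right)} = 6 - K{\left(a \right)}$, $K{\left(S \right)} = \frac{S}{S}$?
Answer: $80$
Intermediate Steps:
$K{\left(S \right)} = 1$
$v{\left(a,r \right)} = 5$ ($v{\left(a,r \right)} = 6 - 1 = 5$)
$v{\left(8,W - -1 \right)} 16 = 5 \cdot 16 = 80$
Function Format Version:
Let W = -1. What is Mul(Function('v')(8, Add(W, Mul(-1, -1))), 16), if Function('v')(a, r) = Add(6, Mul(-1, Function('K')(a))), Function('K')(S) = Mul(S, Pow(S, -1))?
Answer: 80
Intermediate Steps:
Function('K')(S) = 1
Function('v')(a, r) = 5 (Function('v')(a, r) = Add(6, Mul(-1, 1)) = Add(6, -1) = 5)
Mul(Function('v')(8, Add(W, Mul(-1, -1))), 16) = Mul(5, 16) = 80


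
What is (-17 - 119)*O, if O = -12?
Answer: 1632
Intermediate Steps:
(-17 - 119)*O = (-17 - 119)*(-12) = -136*(-12) = 1632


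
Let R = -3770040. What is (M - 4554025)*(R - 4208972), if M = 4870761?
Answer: -2527240344832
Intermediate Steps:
(M - 4554025)*(R - 4208972) = (4870761 - 4554025)*(-3770040 - 4208972) = 316736*(-7979012) = -2527240344832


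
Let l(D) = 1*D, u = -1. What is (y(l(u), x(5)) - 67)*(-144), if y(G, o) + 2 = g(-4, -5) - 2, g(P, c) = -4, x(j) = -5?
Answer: 10800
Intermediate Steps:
l(D) = D
y(G, o) = -8 (y(G, o) = -2 + (-4 - 2) = -2 - 6 = -8)
(y(l(u), x(5)) - 67)*(-144) = (-8 - 67)*(-144) = -75*(-144) = 10800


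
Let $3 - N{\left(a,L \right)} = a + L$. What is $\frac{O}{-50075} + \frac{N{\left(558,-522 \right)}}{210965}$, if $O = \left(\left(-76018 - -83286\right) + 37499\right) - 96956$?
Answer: $\frac{2201679982}{2112814475} \approx 1.0421$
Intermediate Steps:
$N{\left(a,L \right)} = 3 - L - a$ ($N{\left(a,L \right)} = 3 - \left(a + L\right) = 3 - \left(L + a\right) = 3 - L - a$)
$O = -52189$ ($O = \left(\left(-76018 + 83286\right) + 37499\right) - 96956 = \left(7268 + 37499\right) - 96956 = 44767 - 96956 = -52189$)
$\frac{O}{-50075} + \frac{N{\left(558,-522 \right)}}{210965} = - \frac{52189}{-50075} + \frac{3 - -522 - 558}{210965} = \left(-52189\right) \left(- \frac{1}{50075}\right) + \left(3 + 522 - 558\right) \frac{1}{210965} = \frac{52189}{50075} - \frac{33}{210965} = \frac{2201679982}{2112814475}$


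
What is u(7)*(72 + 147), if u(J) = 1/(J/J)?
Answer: 219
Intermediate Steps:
u(J) = 1 (u(J) = 1/1 = 1)
u(7)*(72 + 147) = 1*(72 + 147) = 1*219 = 219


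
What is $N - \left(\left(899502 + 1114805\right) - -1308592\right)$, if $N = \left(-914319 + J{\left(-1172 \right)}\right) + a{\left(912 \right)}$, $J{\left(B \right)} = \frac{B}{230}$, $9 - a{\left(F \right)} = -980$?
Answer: $- \frac{487166921}{115} \approx -4.2362 \cdot 10^{6}$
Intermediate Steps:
$a{\left(F \right)} = 989$ ($a{\left(F \right)} = 9 - -980 = 9 + 980 = 989$)
$J{\left(B \right)} = \frac{B}{230}$ ($J{\left(B \right)} = B \frac{1}{230} = \frac{B}{230}$)
$N = - \frac{105033536}{115}$ ($N = \left(-914319 + \frac{1}{230} \left(-1172\right)\right) + 989 = \left(-914319 - \frac{586}{115}\right) + 989 = - \frac{105147271}{115} + 989 = - \frac{105033536}{115} \approx -9.1334 \cdot 10^{5}$)
$N - \left(\left(899502 + 1114805\right) - -1308592\right) = - \frac{105033536}{115} - \left(\left(899502 + 1114805\right) - -1308592\right) = - \frac{105033536}{115} - \left(2014307 + 1308592\right) = - \frac{105033536}{115} - 3322899 = - \frac{487166921}{115}$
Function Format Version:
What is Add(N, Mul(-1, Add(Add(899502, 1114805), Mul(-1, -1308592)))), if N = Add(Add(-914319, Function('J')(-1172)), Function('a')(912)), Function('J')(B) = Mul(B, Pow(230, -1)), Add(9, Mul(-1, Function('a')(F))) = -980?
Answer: Rational(-487166921, 115) ≈ -4.2362e+6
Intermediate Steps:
Function('a')(F) = 989 (Function('a')(F) = Add(9, Mul(-1, -980)) = Add(9, 980) = 989)
Function('J')(B) = Mul(Rational(1, 230), B) (Function('J')(B) = Mul(B, Rational(1, 230)) = Mul(Rational(1, 230), B))
N = Rational(-105033536, 115) (N = Add(Add(-914319, Mul(Rational(1, 230), -1172)), 989) = Add(Add(-914319, Rational(-586, 115)), 989) = Add(Rational(-105147271, 115), 989) = Rational(-105033536, 115) ≈ -9.1334e+5)
Add(N, Mul(-1, Add(Add(899502, 1114805), Mul(-1, -1308592)))) = Add(Rational(-105033536, 115), Mul(-1, Add(Add(899502, 1114805), Mul(-1, -1308592)))) = Add(Rational(-105033536, 115), Mul(-1, Add(2014307, 1308592))) = Add(Rational(-105033536, 115), Mul(-1, 3322899)) = Add(Rational(-105033536, 115), -3322899) = Rational(-487166921, 115)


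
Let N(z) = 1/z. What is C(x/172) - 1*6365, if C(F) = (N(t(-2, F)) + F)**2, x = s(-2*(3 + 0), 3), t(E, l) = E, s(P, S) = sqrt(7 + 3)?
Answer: -6365 + (86 - sqrt(10))**2/29584 ≈ -6364.8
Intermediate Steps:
s(P, S) = sqrt(10)
x = sqrt(10) ≈ 3.1623
N(z) = 1/z
C(F) = (-1/2 + F)**2 (C(F) = (1/(-2) + F)**2 = (-1/2 + F)**2)
C(x/172) - 1*6365 = (-1 + 2*(sqrt(10)/172))**2/4 - 1*6365 = (-1 + 2*(sqrt(10)*(1/172)))**2/4 - 6365 = (-1 + 2*(sqrt(10)/172))**2/4 - 6365 = (-1 + sqrt(10)/86)**2/4 - 6365 = -6365 + (-1 + sqrt(10)/86)**2/4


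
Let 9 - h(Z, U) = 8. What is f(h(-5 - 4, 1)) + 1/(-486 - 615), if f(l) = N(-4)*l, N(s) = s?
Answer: -4405/1101 ≈ -4.0009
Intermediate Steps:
h(Z, U) = 1 (h(Z, U) = 9 - 1*8 = 9 - 8 = 1)
f(l) = -4*l
f(h(-5 - 4, 1)) + 1/(-486 - 615) = -4*1 + 1/(-486 - 615) = -4 + 1/(-1101) = -4 - 1/1101 = -4405/1101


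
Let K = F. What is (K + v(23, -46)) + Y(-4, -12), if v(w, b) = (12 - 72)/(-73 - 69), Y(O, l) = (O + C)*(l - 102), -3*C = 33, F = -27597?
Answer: -1837947/71 ≈ -25887.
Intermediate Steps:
C = -11 (C = -⅓*33 = -11)
K = -27597
Y(O, l) = (-102 + l)*(-11 + O) (Y(O, l) = (O - 11)*(l - 102) = (-11 + O)*(-102 + l) = (-102 + l)*(-11 + O))
v(w, b) = 30/71 (v(w, b) = -60/(-142) = -60*(-1/142) = 30/71)
(K + v(23, -46)) + Y(-4, -12) = (-27597 + 30/71) + (1122 - 102*(-4) - 11*(-12) - 4*(-12)) = -1959357/71 + (1122 + 408 + 132 + 48) = -1959357/71 + 1710 = -1837947/71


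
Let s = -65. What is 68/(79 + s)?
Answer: 34/7 ≈ 4.8571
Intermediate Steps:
68/(79 + s) = 68/(79 - 65) = 68/14 = 68*(1/14) = 34/7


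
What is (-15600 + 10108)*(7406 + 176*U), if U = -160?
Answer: 113980968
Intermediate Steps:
(-15600 + 10108)*(7406 + 176*U) = (-15600 + 10108)*(7406 + 176*(-160)) = -5492*(7406 - 28160) = -5492*(-20754) = 113980968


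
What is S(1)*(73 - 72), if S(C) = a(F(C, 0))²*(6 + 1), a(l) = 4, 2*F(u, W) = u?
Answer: 112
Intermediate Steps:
F(u, W) = u/2
S(C) = 112 (S(C) = 4²*(6 + 1) = 16*7 = 112)
S(1)*(73 - 72) = 112*(73 - 72) = 112*1 = 112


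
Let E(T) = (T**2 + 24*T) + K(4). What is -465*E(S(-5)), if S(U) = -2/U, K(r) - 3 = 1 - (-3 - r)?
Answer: -48267/5 ≈ -9653.4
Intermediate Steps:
K(r) = 7 + r (K(r) = 3 + (1 - (-3 - r)) = 3 + (1 + (3 + r)) = 3 + (4 + r) = 7 + r)
E(T) = 11 + T**2 + 24*T (E(T) = (T**2 + 24*T) + (7 + 4) = (T**2 + 24*T) + 11 = 11 + T**2 + 24*T)
-465*E(S(-5)) = -465*(11 + (-2/(-5))**2 + 24*(-2/(-5))) = -465*(11 + (-2*(-1/5))**2 + 24*(-2*(-1/5))) = -465*(11 + (2/5)**2 + 24*(2/5)) = -465*(11 + 4/25 + 48/5) = -465*519/25 = -48267/5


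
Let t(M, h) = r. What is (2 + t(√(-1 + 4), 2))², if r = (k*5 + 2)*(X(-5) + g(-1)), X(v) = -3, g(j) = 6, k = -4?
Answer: 2704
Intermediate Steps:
r = -54 (r = (-4*5 + 2)*(-3 + 6) = (-20 + 2)*3 = -18*3 = -54)
t(M, h) = -54
(2 + t(√(-1 + 4), 2))² = (2 - 54)² = (-52)² = 2704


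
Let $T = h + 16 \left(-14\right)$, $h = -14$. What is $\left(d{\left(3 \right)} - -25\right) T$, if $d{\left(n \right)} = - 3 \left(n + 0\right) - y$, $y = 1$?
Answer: $-3570$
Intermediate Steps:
$d{\left(n \right)} = -1 - 3 n$ ($d{\left(n \right)} = - 3 \left(n + 0\right) - 1 = - 3 n - 1 = -1 - 3 n$)
$T = -238$ ($T = -14 + 16 \left(-14\right) = -14 - 224 = -238$)
$\left(d{\left(3 \right)} - -25\right) T = \left(\left(-1 - 9\right) - -25\right) \left(-238\right) = \left(\left(-1 - 9\right) + 25\right) \left(-238\right) = \left(-10 + 25\right) \left(-238\right) = 15 \left(-238\right) = -3570$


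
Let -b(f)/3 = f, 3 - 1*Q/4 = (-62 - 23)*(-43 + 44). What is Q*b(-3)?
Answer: 3168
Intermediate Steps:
Q = 352 (Q = 12 - 4*(-62 - 23)*(-43 + 44) = 12 - (-340) = 12 - 4*(-85) = 12 + 340 = 352)
b(f) = -3*f
Q*b(-3) = 352*(-3*(-3)) = 352*9 = 3168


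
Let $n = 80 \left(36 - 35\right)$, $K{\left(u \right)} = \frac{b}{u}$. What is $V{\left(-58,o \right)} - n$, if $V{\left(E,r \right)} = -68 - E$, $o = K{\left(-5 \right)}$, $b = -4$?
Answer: $-90$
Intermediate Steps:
$K{\left(u \right)} = - \frac{4}{u}$
$o = \frac{4}{5}$ ($o = - \frac{4}{-5} = \left(-4\right) \left(- \frac{1}{5}\right) = \frac{4}{5} \approx 0.8$)
$n = 80$ ($n = 80 \cdot 1 = 80$)
$V{\left(-58,o \right)} - n = \left(-68 - -58\right) - 80 = \left(-68 + 58\right) - 80 = -10 - 80 = -90$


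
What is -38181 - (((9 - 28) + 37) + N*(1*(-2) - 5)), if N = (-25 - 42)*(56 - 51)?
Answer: -40544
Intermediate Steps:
N = -335 (N = -67*5 = -335)
-38181 - (((9 - 28) + 37) + N*(1*(-2) - 5)) = -38181 - (((9 - 28) + 37) - 335*(1*(-2) - 5)) = -38181 - ((-19 + 37) - 335*(-2 - 5)) = -38181 - (18 - 335*(-7)) = -38181 - (18 + 2345) = -38181 - 1*2363 = -38181 - 2363 = -40544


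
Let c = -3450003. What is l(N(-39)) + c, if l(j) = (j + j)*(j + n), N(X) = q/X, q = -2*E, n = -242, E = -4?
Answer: -5247303427/1521 ≈ -3.4499e+6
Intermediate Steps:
q = 8 (q = -2*(-4) = 8)
N(X) = 8/X
l(j) = 2*j*(-242 + j) (l(j) = (j + j)*(j - 242) = (2*j)*(-242 + j) = 2*j*(-242 + j))
l(N(-39)) + c = 2*(8/(-39))*(-242 + 8/(-39)) - 3450003 = 2*(8*(-1/39))*(-242 + 8*(-1/39)) - 3450003 = 2*(-8/39)*(-242 - 8/39) - 3450003 = 2*(-8/39)*(-9446/39) - 3450003 = 151136/1521 - 3450003 = -5247303427/1521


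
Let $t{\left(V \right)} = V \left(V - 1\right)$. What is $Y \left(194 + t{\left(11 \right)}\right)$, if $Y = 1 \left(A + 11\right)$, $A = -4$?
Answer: $2128$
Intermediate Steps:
$t{\left(V \right)} = V \left(-1 + V\right)$
$Y = 7$ ($Y = 1 \left(-4 + 11\right) = 1 \cdot 7 = 7$)
$Y \left(194 + t{\left(11 \right)}\right) = 7 \left(194 + 11 \left(-1 + 11\right)\right) = 7 \left(194 + 11 \cdot 10\right) = 7 \left(194 + 110\right) = 7 \cdot 304 = 2128$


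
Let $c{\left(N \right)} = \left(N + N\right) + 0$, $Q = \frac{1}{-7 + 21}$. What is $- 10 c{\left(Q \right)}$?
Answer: $- \frac{10}{7} \approx -1.4286$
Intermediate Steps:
$Q = \frac{1}{14} \approx 0.071429$
$c{\left(N \right)} = 2 N$ ($c{\left(N \right)} = 2 N + 0 = 2 N$)
$- 10 c{\left(Q \right)} = - 10 \cdot 2 \cdot \frac{1}{14} = \left(-10\right) \frac{1}{7} = - \frac{10}{7}$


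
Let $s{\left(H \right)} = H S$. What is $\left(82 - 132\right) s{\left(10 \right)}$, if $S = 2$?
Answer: $-1000$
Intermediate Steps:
$s{\left(H \right)} = 2 H$ ($s{\left(H \right)} = H 2 = 2 H$)
$\left(82 - 132\right) s{\left(10 \right)} = \left(82 - 132\right) 2 \cdot 10 = \left(-50\right) 20 = -1000$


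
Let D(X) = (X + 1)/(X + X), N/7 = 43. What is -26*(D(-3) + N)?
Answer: -23504/3 ≈ -7834.7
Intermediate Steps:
N = 301 (N = 7*43 = 301)
D(X) = (1 + X)/(2*X) (D(X) = (1 + X)/((2*X)) = (1 + X)*(1/(2*X)) = (1 + X)/(2*X))
-26*(D(-3) + N) = -26*((½)*(1 - 3)/(-3) + 301) = -26*((½)*(-⅓)*(-2) + 301) = -26*(⅓ + 301) = -26*904/3 = -23504/3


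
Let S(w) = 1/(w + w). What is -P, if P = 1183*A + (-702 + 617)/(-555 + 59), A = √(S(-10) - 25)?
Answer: -85/496 - 1183*I*√2505/10 ≈ -0.17137 - 5920.9*I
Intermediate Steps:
S(w) = 1/(2*w)
A = I*√2505/10 (A = √((½)/(-10) - 25) = √((½)*(-⅒) - 25) = √(-1/20 - 25) = √(-501/20) = I*√2505/10 ≈ 5.005*I)
P = 85/496 + 1183*I*√2505/10 (P = 1183*(I*√2505/10) + (-702 + 617)/(-555 + 59) = 1183*I*√2505/10 - 85/(-496) = 1183*I*√2505/10 - 85*(-1/496) = 1183*I*√2505/10 + 85/496 = 85/496 + 1183*I*√2505/10 ≈ 0.17137 + 5920.9*I)
-P = -(85/496 + 1183*I*√2505/10) = -85/496 - 1183*I*√2505/10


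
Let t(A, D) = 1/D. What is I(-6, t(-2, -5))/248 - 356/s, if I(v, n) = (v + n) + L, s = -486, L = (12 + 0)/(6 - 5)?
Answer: 227767/301320 ≈ 0.75590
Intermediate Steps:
L = 12 (L = 12/1 = 12*1 = 12)
t(A, D) = 1/D
I(v, n) = 12 + n + v (I(v, n) = (v + n) + 12 = (n + v) + 12 = 12 + n + v)
I(-6, t(-2, -5))/248 - 356/s = (12 + 1/(-5) - 6)/248 - 356/(-486) = (12 - 1/5 - 6)*(1/248) - 356*(-1/486) = (29/5)*(1/248) + 178/243 = 29/1240 + 178/243 = 227767/301320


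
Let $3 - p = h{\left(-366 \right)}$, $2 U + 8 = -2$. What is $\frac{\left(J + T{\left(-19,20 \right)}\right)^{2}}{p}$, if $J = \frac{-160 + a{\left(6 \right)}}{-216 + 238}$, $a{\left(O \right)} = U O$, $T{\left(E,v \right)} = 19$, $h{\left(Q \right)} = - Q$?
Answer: $- \frac{4332}{14641} \approx -0.29588$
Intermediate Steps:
$U = -5$ ($U = -4 + \frac{1}{2} \left(-2\right) = -4 - 1 = -5$)
$p = -363$ ($p = 3 - \left(-1\right) \left(-366\right) = 3 - 366 = -363$)
$a{\left(O \right)} = - 5 O$
$J = - \frac{95}{11}$ ($J = \frac{-160 - 30}{-216 + 238} = \frac{-160 - 30}{22} = \left(-190\right) \frac{1}{22} = - \frac{95}{11} \approx -8.6364$)
$\frac{\left(J + T{\left(-19,20 \right)}\right)^{2}}{p} = \frac{\left(- \frac{95}{11} + 19\right)^{2}}{-363} = \left(\frac{114}{11}\right)^{2} \left(- \frac{1}{363}\right) = \frac{12996}{121} \left(- \frac{1}{363}\right) = - \frac{4332}{14641}$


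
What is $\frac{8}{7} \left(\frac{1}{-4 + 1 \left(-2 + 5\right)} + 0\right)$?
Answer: $- \frac{8}{7} \approx -1.1429$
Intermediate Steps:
$\frac{8}{7} \left(\frac{1}{-4 + 1 \left(-2 + 5\right)} + 0\right) = 8 \cdot \frac{1}{7} \left(\frac{1}{-4 + 1 \cdot 3} + 0\right) = \frac{8 \left(\frac{1}{-4 + 3} + 0\right)}{7} = \frac{8 \left(\frac{1}{-1} + 0\right)}{7} = \frac{8 \left(-1 + 0\right)}{7} = \frac{8}{7} \left(-1\right) = - \frac{8}{7}$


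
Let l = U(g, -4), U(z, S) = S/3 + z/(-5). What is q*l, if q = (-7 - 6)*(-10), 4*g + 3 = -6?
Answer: -689/6 ≈ -114.83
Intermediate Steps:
g = -9/4 (g = -3/4 + (1/4)*(-6) = -3/4 - 3/2 = -9/4 ≈ -2.2500)
U(z, S) = -z/5 + S/3 (U(z, S) = S*(1/3) + z*(-1/5) = S/3 - z/5 = -z/5 + S/3)
q = 130 (q = -13*(-10) = 130)
l = -53/60 (l = -1/5*(-9/4) + (1/3)*(-4) = 9/20 - 4/3 = -53/60 ≈ -0.88333)
q*l = 130*(-53/60) = -689/6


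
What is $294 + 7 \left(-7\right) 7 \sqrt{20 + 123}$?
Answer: $294 - 343 \sqrt{143} \approx -3807.7$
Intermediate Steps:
$294 + 7 \left(-7\right) 7 \sqrt{20 + 123} = 294 + \left(-49\right) 7 \sqrt{143} = 294 - 343 \sqrt{143}$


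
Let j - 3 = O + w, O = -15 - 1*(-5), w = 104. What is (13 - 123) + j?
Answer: -13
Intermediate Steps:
O = -10 (O = -15 + 5 = -10)
j = 97 (j = 3 + (-10 + 104) = 3 + 94 = 97)
(13 - 123) + j = (13 - 123) + 97 = -110 + 97 = -13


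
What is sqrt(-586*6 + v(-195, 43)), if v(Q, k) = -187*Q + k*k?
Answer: sqrt(34798) ≈ 186.54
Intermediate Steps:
v(Q, k) = k**2 - 187*Q (v(Q, k) = -187*Q + k**2 = k**2 - 187*Q)
sqrt(-586*6 + v(-195, 43)) = sqrt(-586*6 + (43**2 - 187*(-195))) = sqrt(-3516 + (1849 + 36465)) = sqrt(-3516 + 38314) = sqrt(34798)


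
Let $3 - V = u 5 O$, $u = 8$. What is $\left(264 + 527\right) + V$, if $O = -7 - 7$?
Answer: $1354$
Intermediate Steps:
$O = -14$
$V = 563$ ($V = 3 - 8 \cdot 5 \left(-14\right) = 3 - 40 \left(-14\right) = 3 - -560 = 3 + 560 = 563$)
$\left(264 + 527\right) + V = \left(264 + 527\right) + 563 = 791 + 563 = 1354$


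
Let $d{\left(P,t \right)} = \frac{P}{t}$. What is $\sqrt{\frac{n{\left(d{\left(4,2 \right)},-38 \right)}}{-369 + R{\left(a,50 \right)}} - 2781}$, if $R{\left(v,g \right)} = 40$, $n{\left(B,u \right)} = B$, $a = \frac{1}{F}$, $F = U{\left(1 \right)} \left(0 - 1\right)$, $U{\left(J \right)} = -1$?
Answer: $\frac{i \sqrt{301018879}}{329} \approx 52.735 i$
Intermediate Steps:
$F = 1$ ($F = - (0 - 1) = \left(-1\right) \left(-1\right) = 1$)
$a = 1$ ($a = 1^{-1} = 1$)
$\sqrt{\frac{n{\left(d{\left(4,2 \right)},-38 \right)}}{-369 + R{\left(a,50 \right)}} - 2781} = \sqrt{\frac{4 \cdot \frac{1}{2}}{-369 + 40} - 2781} = \sqrt{\frac{4 \cdot \frac{1}{2}}{-329} - 2781} = \sqrt{2 \left(- \frac{1}{329}\right) - 2781} = \sqrt{- \frac{2}{329} - 2781} = \sqrt{- \frac{914951}{329}} = \frac{i \sqrt{301018879}}{329}$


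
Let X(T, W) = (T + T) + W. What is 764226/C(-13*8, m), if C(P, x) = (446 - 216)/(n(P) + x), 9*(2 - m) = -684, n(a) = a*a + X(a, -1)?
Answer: 816575481/23 ≈ 3.5503e+7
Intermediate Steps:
X(T, W) = W + 2*T (X(T, W) = 2*T + W = W + 2*T)
n(a) = -1 + a² + 2*a (n(a) = a*a + (-1 + 2*a) = a² + (-1 + 2*a) = -1 + a² + 2*a)
m = 78 (m = 2 - ⅑*(-684) = 2 + 76 = 78)
C(P, x) = 230/(-1 + x + P² + 2*P) (C(P, x) = (446 - 216)/((-1 + P² + 2*P) + x) = 230/(-1 + x + P² + 2*P))
764226/C(-13*8, m) = 764226/((230/(-1 + 78 + (-13*8)² + 2*(-13*8)))) = 764226/((230/(-1 + 78 + (-104)² + 2*(-104)))) = 764226/((230/(-1 + 78 + 10816 - 208))) = 764226/((230/10685)) = 764226/((230*(1/10685))) = 764226/(46/2137) = 764226*(2137/46) = 816575481/23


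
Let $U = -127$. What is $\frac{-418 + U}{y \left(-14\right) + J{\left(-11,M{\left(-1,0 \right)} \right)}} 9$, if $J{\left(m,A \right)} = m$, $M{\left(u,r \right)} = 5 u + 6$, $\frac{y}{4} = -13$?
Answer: $- \frac{1635}{239} \approx -6.841$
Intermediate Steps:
$y = -52$ ($y = 4 \left(-13\right) = -52$)
$M{\left(u,r \right)} = 6 + 5 u$
$\frac{-418 + U}{y \left(-14\right) + J{\left(-11,M{\left(-1,0 \right)} \right)}} 9 = \frac{-418 - 127}{\left(-52\right) \left(-14\right) - 11} \cdot 9 = - \frac{545}{728 - 11} \cdot 9 = - \frac{545}{717} \cdot 9 = \left(-545\right) \frac{1}{717} \cdot 9 = \left(- \frac{545}{717}\right) 9 = - \frac{1635}{239}$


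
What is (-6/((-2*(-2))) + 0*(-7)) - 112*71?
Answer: -15907/2 ≈ -7953.5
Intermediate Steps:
(-6/((-2*(-2))) + 0*(-7)) - 112*71 = (-6/4 + 0) - 7952 = (-6*¼ + 0) - 7952 = (-3/2 + 0) - 7952 = -3/2 - 7952 = -15907/2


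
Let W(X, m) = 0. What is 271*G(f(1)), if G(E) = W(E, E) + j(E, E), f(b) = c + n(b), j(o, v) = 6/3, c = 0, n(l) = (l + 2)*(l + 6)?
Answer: 542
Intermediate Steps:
n(l) = (2 + l)*(6 + l)
j(o, v) = 2 (j(o, v) = 6*(⅓) = 2)
f(b) = 12 + b² + 8*b (f(b) = 0 + (12 + b² + 8*b) = 12 + b² + 8*b)
G(E) = 2 (G(E) = 0 + 2 = 2)
271*G(f(1)) = 271*2 = 542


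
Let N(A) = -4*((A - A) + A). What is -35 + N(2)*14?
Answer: -147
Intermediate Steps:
N(A) = -4*A (N(A) = -4*(0 + A) = -4*A)
-35 + N(2)*14 = -35 - 4*2*14 = -35 - 8*14 = -35 - 112 = -147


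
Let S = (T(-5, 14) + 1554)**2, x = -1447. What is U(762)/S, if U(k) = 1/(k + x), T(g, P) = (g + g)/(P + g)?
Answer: -81/133800074560 ≈ -6.0538e-10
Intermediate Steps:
T(g, P) = 2*g/(P + g) (T(g, P) = (2*g)/(P + g) = 2*g/(P + g))
U(k) = 1/(-1447 + k) (U(k) = 1/(k - 1447) = 1/(-1447 + k))
S = 195328576/81 (S = (2*(-5)/(14 - 5) + 1554)**2 = (2*(-5)/9 + 1554)**2 = (2*(-5)*(1/9) + 1554)**2 = (-10/9 + 1554)**2 = (13976/9)**2 = 195328576/81 ≈ 2.4115e+6)
U(762)/S = 1/((-1447 + 762)*(195328576/81)) = (81/195328576)/(-685) = -1/685*81/195328576 = -81/133800074560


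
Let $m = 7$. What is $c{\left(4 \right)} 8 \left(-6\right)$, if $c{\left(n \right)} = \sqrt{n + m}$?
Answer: $- 48 \sqrt{11} \approx -159.2$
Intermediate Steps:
$c{\left(n \right)} = \sqrt{7 + n}$ ($c{\left(n \right)} = \sqrt{n + 7} = \sqrt{7 + n}$)
$c{\left(4 \right)} 8 \left(-6\right) = \sqrt{7 + 4} \cdot 8 \left(-6\right) = \sqrt{11} \cdot 8 \left(-6\right) = 8 \sqrt{11} \left(-6\right) = - 48 \sqrt{11}$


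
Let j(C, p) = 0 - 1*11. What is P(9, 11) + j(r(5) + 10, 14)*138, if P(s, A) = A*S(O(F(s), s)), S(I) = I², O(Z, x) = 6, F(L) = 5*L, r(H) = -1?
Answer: -1122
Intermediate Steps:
j(C, p) = -11 (j(C, p) = 0 - 11 = -11)
P(s, A) = 36*A (P(s, A) = A*6² = A*36 = 36*A)
P(9, 11) + j(r(5) + 10, 14)*138 = 36*11 - 11*138 = 396 - 1518 = -1122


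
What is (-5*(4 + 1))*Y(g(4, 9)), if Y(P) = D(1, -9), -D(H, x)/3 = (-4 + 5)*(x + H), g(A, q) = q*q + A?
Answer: -600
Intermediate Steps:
g(A, q) = A + q² (g(A, q) = q² + A = A + q²)
D(H, x) = -3*H - 3*x (D(H, x) = -3*(-4 + 5)*(x + H) = -3*(H + x) = -3*H - 3*x)
Y(P) = 24 (Y(P) = -3*1 - 3*(-9) = -3 + 27 = 24)
(-5*(4 + 1))*Y(g(4, 9)) = -5*(4 + 1)*24 = -5*5*24 = -25*24 = -600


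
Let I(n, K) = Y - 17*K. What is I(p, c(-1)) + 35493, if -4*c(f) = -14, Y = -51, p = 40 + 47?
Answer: 70765/2 ≈ 35383.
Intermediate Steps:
p = 87
c(f) = 7/2 (c(f) = -¼*(-14) = 7/2)
I(n, K) = -51 - 17*K
I(p, c(-1)) + 35493 = (-51 - 17*7/2) + 35493 = (-51 - 119/2) + 35493 = -221/2 + 35493 = 70765/2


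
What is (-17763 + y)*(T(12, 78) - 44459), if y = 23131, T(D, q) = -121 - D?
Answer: -239369856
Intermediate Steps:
(-17763 + y)*(T(12, 78) - 44459) = (-17763 + 23131)*((-121 - 1*12) - 44459) = 5368*((-121 - 12) - 44459) = 5368*(-133 - 44459) = 5368*(-44592) = -239369856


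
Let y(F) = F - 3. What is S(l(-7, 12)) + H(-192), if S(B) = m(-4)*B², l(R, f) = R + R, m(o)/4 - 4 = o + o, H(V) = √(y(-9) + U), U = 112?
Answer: -3126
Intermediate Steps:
y(F) = -3 + F
H(V) = 10 (H(V) = √((-3 - 9) + 112) = √(-12 + 112) = √100 = 10)
m(o) = 16 + 8*o (m(o) = 16 + 4*(o + o) = 16 + 4*(2*o) = 16 + 8*o)
l(R, f) = 2*R
S(B) = -16*B² (S(B) = (16 + 8*(-4))*B² = (16 - 32)*B² = -16*B²)
S(l(-7, 12)) + H(-192) = -16*(2*(-7))² + 10 = -16*(-14)² + 10 = -16*196 + 10 = -3136 + 10 = -3126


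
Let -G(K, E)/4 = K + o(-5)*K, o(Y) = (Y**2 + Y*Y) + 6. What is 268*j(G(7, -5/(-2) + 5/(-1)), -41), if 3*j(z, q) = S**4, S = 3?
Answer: 7236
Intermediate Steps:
o(Y) = 6 + 2*Y**2 (o(Y) = (Y**2 + Y**2) + 6 = 2*Y**2 + 6 = 6 + 2*Y**2)
G(K, E) = -228*K (G(K, E) = -4*(K + (6 + 2*(-5)**2)*K) = -4*(K + (6 + 2*25)*K) = -4*(K + (6 + 50)*K) = -4*(K + 56*K) = -228*K)
j(z, q) = 27 (j(z, q) = (1/3)*3**4 = (1/3)*81 = 27)
268*j(G(7, -5/(-2) + 5/(-1)), -41) = 268*27 = 7236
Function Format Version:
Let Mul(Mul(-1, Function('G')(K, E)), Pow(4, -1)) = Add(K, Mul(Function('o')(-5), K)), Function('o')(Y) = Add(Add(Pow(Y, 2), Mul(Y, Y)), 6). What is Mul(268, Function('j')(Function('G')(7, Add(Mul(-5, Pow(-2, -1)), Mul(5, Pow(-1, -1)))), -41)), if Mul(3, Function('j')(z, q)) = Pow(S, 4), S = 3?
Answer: 7236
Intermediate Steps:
Function('o')(Y) = Add(6, Mul(2, Pow(Y, 2))) (Function('o')(Y) = Add(Add(Pow(Y, 2), Pow(Y, 2)), 6) = Add(Mul(2, Pow(Y, 2)), 6) = Add(6, Mul(2, Pow(Y, 2))))
Function('G')(K, E) = Mul(-228, K) (Function('G')(K, E) = Mul(-4, Add(K, Mul(Add(6, Mul(2, Pow(-5, 2))), K))) = Mul(-4, Add(K, Mul(Add(6, Mul(2, 25)), K))) = Mul(-4, Add(K, Mul(Add(6, 50), K))) = Mul(-4, Add(K, Mul(56, K))) = Mul(-4, Mul(57, K)) = Mul(-228, K))
Function('j')(z, q) = 27 (Function('j')(z, q) = Mul(Rational(1, 3), Pow(3, 4)) = Mul(Rational(1, 3), 81) = 27)
Mul(268, Function('j')(Function('G')(7, Add(Mul(-5, Pow(-2, -1)), Mul(5, Pow(-1, -1)))), -41)) = Mul(268, 27) = 7236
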